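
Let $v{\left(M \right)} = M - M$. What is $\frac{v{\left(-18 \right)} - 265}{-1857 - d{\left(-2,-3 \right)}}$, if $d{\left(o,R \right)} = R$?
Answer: $\frac{265}{1854} \approx 0.14293$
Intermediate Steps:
$v{\left(M \right)} = 0$
$\frac{v{\left(-18 \right)} - 265}{-1857 - d{\left(-2,-3 \right)}} = \frac{0 - 265}{-1857 - -3} = - \frac{265}{-1857 + 3} = - \frac{265}{-1854} = \left(-265\right) \left(- \frac{1}{1854}\right) = \frac{265}{1854}$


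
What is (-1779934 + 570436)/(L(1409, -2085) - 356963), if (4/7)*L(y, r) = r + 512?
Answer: 1612664/479621 ≈ 3.3624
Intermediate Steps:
L(y, r) = 896 + 7*r/4 (L(y, r) = 7*(r + 512)/4 = 7*(512 + r)/4 = 896 + 7*r/4)
(-1779934 + 570436)/(L(1409, -2085) - 356963) = (-1779934 + 570436)/((896 + (7/4)*(-2085)) - 356963) = -1209498/((896 - 14595/4) - 356963) = -1209498/(-11011/4 - 356963) = -1209498/(-1438863/4) = -1209498*(-4/1438863) = 1612664/479621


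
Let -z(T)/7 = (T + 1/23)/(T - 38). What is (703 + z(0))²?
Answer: 377522996041/763876 ≈ 4.9422e+5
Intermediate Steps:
z(T) = -7*(1/23 + T)/(-38 + T) (z(T) = -7*(T + 1/23)/(T - 38) = -7*(T + 1/23)/(-38 + T) = -7*(1/23 + T)/(-38 + T))
(703 + z(0))² = (703 + 7*(-1 - 23*0)/(23*(-38 + 0)))² = (703 + (7/23)*(-1 + 0)/(-38))² = (703 + (7/23)*(-1/38)*(-1))² = (703 + 7/874)² = (614429/874)² = 377522996041/763876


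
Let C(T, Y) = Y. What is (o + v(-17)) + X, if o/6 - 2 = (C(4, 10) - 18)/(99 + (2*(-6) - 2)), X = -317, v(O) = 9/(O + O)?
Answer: -51991/170 ≈ -305.83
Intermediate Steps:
v(O) = 9/(2*O) (v(O) = 9/((2*O)) = 9*(1/(2*O)) = 9/(2*O))
o = 972/85 (o = 12 + 6*((10 - 18)/(99 + (2*(-6) - 2))) = 12 + 6*(-8/(99 + (-12 - 2))) = 12 + 6*(-8/(99 - 14)) = 12 + 6*(-8/85) = 12 - 48/85 = 972/85 ≈ 11.435)
(o + v(-17)) + X = (972/85 + (9/2)/(-17)) - 317 = (972/85 + (9/2)*(-1/17)) - 317 = (972/85 - 9/34) - 317 = 1899/170 - 317 = -51991/170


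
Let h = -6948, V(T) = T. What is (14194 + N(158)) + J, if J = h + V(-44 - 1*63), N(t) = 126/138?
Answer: 164218/23 ≈ 7139.9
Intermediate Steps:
N(t) = 21/23 (N(t) = 126*(1/138) = 21/23)
J = -7055 (J = -6948 + (-44 - 1*63) = -6948 + (-44 - 63) = -6948 - 107 = -7055)
(14194 + N(158)) + J = (14194 + 21/23) - 7055 = 326483/23 - 7055 = 164218/23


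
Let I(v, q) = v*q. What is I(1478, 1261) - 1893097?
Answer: -29339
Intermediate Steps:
I(v, q) = q*v
I(1478, 1261) - 1893097 = 1261*1478 - 1893097 = 1863758 - 1893097 = -29339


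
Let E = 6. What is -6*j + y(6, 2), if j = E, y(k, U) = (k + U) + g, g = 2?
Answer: -26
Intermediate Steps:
y(k, U) = 2 + U + k (y(k, U) = (k + U) + 2 = (U + k) + 2 = 2 + U + k)
j = 6
-6*j + y(6, 2) = -6*6 + (2 + 2 + 6) = -36 + 10 = -26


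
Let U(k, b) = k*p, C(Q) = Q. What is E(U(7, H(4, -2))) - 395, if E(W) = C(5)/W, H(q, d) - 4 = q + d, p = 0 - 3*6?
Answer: -49775/126 ≈ -395.04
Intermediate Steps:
p = -18 (p = 0 - 18 = -18)
H(q, d) = 4 + d + q (H(q, d) = 4 + (q + d) = 4 + (d + q) = 4 + d + q)
U(k, b) = -18*k (U(k, b) = k*(-18) = -18*k)
E(W) = 5/W
E(U(7, H(4, -2))) - 395 = 5/((-18*7)) - 395 = 5/(-126) - 395 = 5*(-1/126) - 395 = -5/126 - 395 = -49775/126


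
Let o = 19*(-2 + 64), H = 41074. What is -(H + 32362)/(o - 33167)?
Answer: 73436/31989 ≈ 2.2957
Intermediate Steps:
o = 1178 (o = 19*62 = 1178)
-(H + 32362)/(o - 33167) = -(41074 + 32362)/(1178 - 33167) = -73436/(-31989) = -73436*(-1)/31989 = -1*(-73436/31989) = 73436/31989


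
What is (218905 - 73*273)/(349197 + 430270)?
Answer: 198976/779467 ≈ 0.25527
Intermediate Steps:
(218905 - 73*273)/(349197 + 430270) = (218905 - 19929)/779467 = 198976*(1/779467) = 198976/779467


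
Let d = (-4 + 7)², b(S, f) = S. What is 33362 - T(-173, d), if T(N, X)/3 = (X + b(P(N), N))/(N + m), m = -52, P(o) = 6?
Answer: 166811/5 ≈ 33362.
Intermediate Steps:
d = 9 (d = 3² = 9)
T(N, X) = 3*(6 + X)/(-52 + N) (T(N, X) = 3*((X + 6)/(N - 52)) = 3*((6 + X)/(-52 + N)) = 3*(6 + X)/(-52 + N))
33362 - T(-173, d) = 33362 - 3*(6 + 9)/(-52 - 173) = 33362 - 3*15/(-225) = 33362 - 3*(-1)*15/225 = 33362 - 1*(-⅕) = 33362 + ⅕ = 166811/5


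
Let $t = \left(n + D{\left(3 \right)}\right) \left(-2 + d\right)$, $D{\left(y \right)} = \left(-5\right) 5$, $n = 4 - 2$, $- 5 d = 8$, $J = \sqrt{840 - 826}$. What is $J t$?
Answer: $\frac{414 \sqrt{14}}{5} \approx 309.81$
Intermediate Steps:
$J = \sqrt{14} \approx 3.7417$
$d = - \frac{8}{5}$ ($d = \left(- \frac{1}{5}\right) 8 = - \frac{8}{5} \approx -1.6$)
$n = 2$
$D{\left(y \right)} = -25$
$t = \frac{414}{5}$ ($t = \left(2 - 25\right) \left(-2 - \frac{8}{5}\right) = \left(-23\right) \left(- \frac{18}{5}\right) = \frac{414}{5} \approx 82.8$)
$J t = \sqrt{14} \cdot \frac{414}{5} = \frac{414 \sqrt{14}}{5}$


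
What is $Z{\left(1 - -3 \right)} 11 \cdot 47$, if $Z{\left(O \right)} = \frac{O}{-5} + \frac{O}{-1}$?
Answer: $- \frac{12408}{5} \approx -2481.6$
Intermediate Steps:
$Z{\left(O \right)} = - \frac{6 O}{5}$ ($Z{\left(O \right)} = O \left(- \frac{1}{5}\right) + O \left(-1\right) = - \frac{O}{5} - O = - \frac{6 O}{5}$)
$Z{\left(1 - -3 \right)} 11 \cdot 47 = - \frac{6 \left(1 - -3\right)}{5} \cdot 11 \cdot 47 = - \frac{6 \left(1 + 3\right)}{5} \cdot 11 \cdot 47 = \left(- \frac{6}{5}\right) 4 \cdot 11 \cdot 47 = \left(- \frac{24}{5}\right) 11 \cdot 47 = \left(- \frac{264}{5}\right) 47 = - \frac{12408}{5}$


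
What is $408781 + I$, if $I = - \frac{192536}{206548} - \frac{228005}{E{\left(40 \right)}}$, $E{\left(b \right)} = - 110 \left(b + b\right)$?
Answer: $\frac{37152745097717}{90881120} \approx 4.0881 \cdot 10^{5}$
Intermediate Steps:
$E{\left(b \right)} = - 220 b$ ($E{\left(b \right)} = - 110 \cdot 2 b = - 220 b$)
$I = \frac{2269982997}{90881120}$ ($I = - \frac{192536}{206548} - \frac{228005}{\left(-220\right) 40} = \left(-192536\right) \frac{1}{206548} - \frac{228005}{-8800} = - \frac{48134}{51637} - - \frac{45601}{1760} = - \frac{48134}{51637} + \frac{45601}{1760} = \frac{2269982997}{90881120} \approx 24.978$)
$408781 + I = 408781 + \frac{2269982997}{90881120} = \frac{37152745097717}{90881120}$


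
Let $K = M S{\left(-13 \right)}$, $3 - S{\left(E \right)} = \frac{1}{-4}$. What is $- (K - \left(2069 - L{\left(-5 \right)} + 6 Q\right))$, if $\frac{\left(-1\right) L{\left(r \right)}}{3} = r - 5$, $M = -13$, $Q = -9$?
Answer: $\frac{8109}{4} \approx 2027.3$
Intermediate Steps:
$S{\left(E \right)} = \frac{13}{4}$ ($S{\left(E \right)} = 3 - \frac{1}{-4} = 3 - - \frac{1}{4} = 3 + \frac{1}{4} = \frac{13}{4}$)
$L{\left(r \right)} = 15 - 3 r$ ($L{\left(r \right)} = - 3 \left(r - 5\right) = - 3 \left(-5 + r\right) = 15 - 3 r$)
$K = - \frac{169}{4}$ ($K = \left(-13\right) \frac{13}{4} = - \frac{169}{4} \approx -42.25$)
$- (K - \left(2069 - L{\left(-5 \right)} + 6 Q\right)) = - (- \frac{169}{4} + \left(-2069 + \left(\left(-6\right) \left(-9\right) + \left(15 - -15\right)\right)\right)) = - (- \frac{169}{4} + \left(-2069 + \left(54 + \left(15 + 15\right)\right)\right)) = - (- \frac{169}{4} + \left(-2069 + \left(54 + 30\right)\right)) = - (- \frac{169}{4} + \left(-2069 + 84\right)) = - (- \frac{169}{4} - 1985) = \left(-1\right) \left(- \frac{8109}{4}\right) = \frac{8109}{4}$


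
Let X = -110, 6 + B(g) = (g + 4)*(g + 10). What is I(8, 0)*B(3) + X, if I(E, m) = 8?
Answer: 570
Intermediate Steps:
B(g) = -6 + (4 + g)*(10 + g) (B(g) = -6 + (g + 4)*(g + 10) = -6 + (4 + g)*(10 + g))
I(8, 0)*B(3) + X = 8*(34 + 3**2 + 14*3) - 110 = 8*(34 + 9 + 42) - 110 = 8*85 - 110 = 680 - 110 = 570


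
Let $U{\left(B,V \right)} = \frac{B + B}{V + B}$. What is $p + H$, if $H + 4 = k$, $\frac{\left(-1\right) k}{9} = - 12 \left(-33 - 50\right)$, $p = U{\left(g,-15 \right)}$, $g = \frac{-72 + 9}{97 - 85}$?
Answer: $- \frac{242122}{27} \approx -8967.5$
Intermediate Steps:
$g = - \frac{21}{4}$ ($g = - \frac{63}{12} = \left(-63\right) \frac{1}{12} = - \frac{21}{4} \approx -5.25$)
$U{\left(B,V \right)} = \frac{2 B}{B + V}$
$p = \frac{14}{27}$ ($p = 2 \left(- \frac{21}{4}\right) \frac{1}{- \frac{21}{4} - 15} = 2 \left(- \frac{21}{4}\right) \frac{1}{- \frac{81}{4}} = 2 \left(- \frac{21}{4}\right) \left(- \frac{4}{81}\right) = \frac{14}{27} \approx 0.51852$)
$k = -8964$ ($k = - 9 \left(- 12 \left(-33 - 50\right)\right) = - 9 \left(\left(-12\right) \left(-83\right)\right) = \left(-9\right) 996 = -8964$)
$H = -8968$ ($H = -4 - 8964 = -8968$)
$p + H = \frac{14}{27} - 8968 = - \frac{242122}{27}$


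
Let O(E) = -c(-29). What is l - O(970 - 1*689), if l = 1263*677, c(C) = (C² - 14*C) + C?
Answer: 856269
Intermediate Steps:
c(C) = C² - 13*C
O(E) = -1218 (O(E) = -(-29)*(-13 - 29) = -(-29)*(-42) = -1*1218 = -1218)
l = 855051
l - O(970 - 1*689) = 855051 - 1*(-1218) = 855051 + 1218 = 856269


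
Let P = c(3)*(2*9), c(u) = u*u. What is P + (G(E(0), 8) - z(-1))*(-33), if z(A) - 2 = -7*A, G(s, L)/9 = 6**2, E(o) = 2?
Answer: -10233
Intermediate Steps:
c(u) = u**2
G(s, L) = 324 (G(s, L) = 9*6**2 = 9*36 = 324)
z(A) = 2 - 7*A
P = 162 (P = 3**2*(2*9) = 9*18 = 162)
P + (G(E(0), 8) - z(-1))*(-33) = 162 + (324 - (2 - 7*(-1)))*(-33) = 162 + (324 - (2 + 7))*(-33) = 162 + (324 - 1*9)*(-33) = 162 + (324 - 9)*(-33) = 162 + 315*(-33) = 162 - 10395 = -10233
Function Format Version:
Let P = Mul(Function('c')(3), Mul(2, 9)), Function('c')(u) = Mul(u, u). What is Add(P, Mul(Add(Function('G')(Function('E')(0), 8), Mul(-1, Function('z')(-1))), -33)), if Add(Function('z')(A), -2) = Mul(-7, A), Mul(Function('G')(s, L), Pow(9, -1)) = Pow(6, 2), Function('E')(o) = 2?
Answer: -10233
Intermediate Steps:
Function('c')(u) = Pow(u, 2)
Function('G')(s, L) = 324 (Function('G')(s, L) = Mul(9, Pow(6, 2)) = Mul(9, 36) = 324)
Function('z')(A) = Add(2, Mul(-7, A))
P = 162 (P = Mul(Pow(3, 2), Mul(2, 9)) = Mul(9, 18) = 162)
Add(P, Mul(Add(Function('G')(Function('E')(0), 8), Mul(-1, Function('z')(-1))), -33)) = Add(162, Mul(Add(324, Mul(-1, Add(2, Mul(-7, -1)))), -33)) = Add(162, Mul(Add(324, Mul(-1, Add(2, 7))), -33)) = Add(162, Mul(Add(324, Mul(-1, 9)), -33)) = Add(162, Mul(Add(324, -9), -33)) = Add(162, Mul(315, -33)) = Add(162, -10395) = -10233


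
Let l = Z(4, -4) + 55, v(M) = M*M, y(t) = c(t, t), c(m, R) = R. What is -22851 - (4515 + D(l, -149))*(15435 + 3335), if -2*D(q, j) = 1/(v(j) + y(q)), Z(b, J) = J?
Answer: -1886288701667/22252 ≈ -8.4769e+7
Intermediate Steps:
y(t) = t
v(M) = M²
l = 51 (l = -4 + 55 = 51)
D(q, j) = -1/(2*(q + j²)) (D(q, j) = -1/(2*(j² + q)) = -1/(2*(q + j²)))
-22851 - (4515 + D(l, -149))*(15435 + 3335) = -22851 - (4515 - 1/(2*51 + 2*(-149)²))*(15435 + 3335) = -22851 - (4515 - 1/(102 + 2*22201))*18770 = -22851 - (4515 - 1/(102 + 44402))*18770 = -22851 - (4515 - 1/44504)*18770 = -22851 - 200935559*18770/44504 = -22851 - 1*1885780221215/22252 = -22851 - 1885780221215/22252 = -1886288701667/22252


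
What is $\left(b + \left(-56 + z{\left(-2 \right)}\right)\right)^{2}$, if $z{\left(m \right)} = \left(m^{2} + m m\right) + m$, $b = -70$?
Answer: $14400$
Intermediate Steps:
$z{\left(m \right)} = m + 2 m^{2}$ ($z{\left(m \right)} = \left(m^{2} + m^{2}\right) + m = 2 m^{2} + m = m + 2 m^{2}$)
$\left(b + \left(-56 + z{\left(-2 \right)}\right)\right)^{2} = \left(-70 - \left(56 + 2 \left(1 + 2 \left(-2\right)\right)\right)\right)^{2} = \left(-70 - \left(56 + 2 \left(1 - 4\right)\right)\right)^{2} = \left(-70 - 50\right)^{2} = \left(-120\right)^{2} = 14400$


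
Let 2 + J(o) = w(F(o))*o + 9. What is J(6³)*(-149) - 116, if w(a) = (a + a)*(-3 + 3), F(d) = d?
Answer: -1159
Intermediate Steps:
w(a) = 0 (w(a) = (2*a)*0 = 0)
J(o) = 7 (J(o) = -2 + (0*o + 9) = -2 + (0 + 9) = -2 + 9 = 7)
J(6³)*(-149) - 116 = 7*(-149) - 116 = -1043 - 116 = -1159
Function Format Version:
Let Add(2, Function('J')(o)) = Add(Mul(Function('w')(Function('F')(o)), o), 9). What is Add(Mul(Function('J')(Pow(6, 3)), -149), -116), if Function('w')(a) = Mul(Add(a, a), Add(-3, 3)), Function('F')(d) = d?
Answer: -1159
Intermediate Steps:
Function('w')(a) = 0 (Function('w')(a) = Mul(Mul(2, a), 0) = 0)
Function('J')(o) = 7 (Function('J')(o) = Add(-2, Add(Mul(0, o), 9)) = Add(-2, Add(0, 9)) = Add(-2, 9) = 7)
Add(Mul(Function('J')(Pow(6, 3)), -149), -116) = Add(Mul(7, -149), -116) = Add(-1043, -116) = -1159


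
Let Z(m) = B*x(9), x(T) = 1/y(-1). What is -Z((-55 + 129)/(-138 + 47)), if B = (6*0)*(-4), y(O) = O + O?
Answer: 0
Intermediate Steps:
y(O) = 2*O
x(T) = -½ (x(T) = 1/(2*(-1)) = 1/(-2) = -½)
B = 0 (B = 0*(-4) = 0)
Z(m) = 0 (Z(m) = 0*(-½) = 0)
-Z((-55 + 129)/(-138 + 47)) = -1*0 = 0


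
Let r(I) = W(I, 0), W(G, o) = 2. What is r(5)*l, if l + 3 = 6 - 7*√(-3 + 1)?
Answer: 6 - 14*I*√2 ≈ 6.0 - 19.799*I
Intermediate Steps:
r(I) = 2
l = 3 - 7*I*√2 (l = -3 + (6 - 7*√(-3 + 1)) = -3 + (6 - 7*I*√2) = 3 - 7*I*√2 ≈ 3.0 - 9.8995*I)
r(5)*l = 2*(3 - 7*I*√2) = 6 - 14*I*√2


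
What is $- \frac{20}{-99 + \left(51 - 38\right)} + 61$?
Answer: $\frac{2633}{43} \approx 61.233$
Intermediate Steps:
$- \frac{20}{-99 + \left(51 - 38\right)} + 61 = - \frac{20}{-99 + 13} + 61 = - \frac{20}{-86} + 61 = \left(-20\right) \left(- \frac{1}{86}\right) + 61 = \frac{10}{43} + 61 = \frac{2633}{43}$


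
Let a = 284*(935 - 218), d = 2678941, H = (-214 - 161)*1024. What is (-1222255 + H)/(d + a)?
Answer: -1606255/2882569 ≈ -0.55723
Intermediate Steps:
H = -384000 (H = -375*1024 = -384000)
a = 203628 (a = 284*717 = 203628)
(-1222255 + H)/(d + a) = (-1222255 - 384000)/(2678941 + 203628) = -1606255/2882569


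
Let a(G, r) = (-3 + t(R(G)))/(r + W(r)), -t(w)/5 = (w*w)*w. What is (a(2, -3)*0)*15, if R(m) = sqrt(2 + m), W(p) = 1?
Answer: 0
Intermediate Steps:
t(w) = -5*w**3 (t(w) = -5*w*w*w = -5*w**2*w = -5*w**3)
a(G, r) = (-3 - 5*(2 + G)**(3/2))/(1 + r) (a(G, r) = (-3 - 5*(2 + G)**(3/2))/(r + 1) = (-3 - 5*(2 + G)**(3/2))/(1 + r))
(a(2, -3)*0)*15 = (((-3 - 5*(2 + 2)**(3/2))/(1 - 3))*0)*15 = (((-3 - 5*4**(3/2))/(-2))*0)*15 = (-(-3 - 5*8)/2*0)*15 = (-(-3 - 40)/2*0)*15 = (-1/2*(-43)*0)*15 = ((43/2)*0)*15 = 0*15 = 0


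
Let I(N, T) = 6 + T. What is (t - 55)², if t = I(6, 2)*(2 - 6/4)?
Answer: 2601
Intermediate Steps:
t = 4 (t = (6 + 2)*(2 - 6/4) = 8*(2 - 6*¼) = 8*(2 - 3/2) = 8*(½) = 4)
(t - 55)² = (4 - 55)² = (-51)² = 2601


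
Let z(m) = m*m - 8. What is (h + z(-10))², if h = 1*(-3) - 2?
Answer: 7569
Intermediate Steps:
z(m) = -8 + m² (z(m) = m² - 8 = -8 + m²)
h = -5 (h = -3 - 2 = -5)
(h + z(-10))² = (-5 + (-8 + (-10)²))² = (-5 + (-8 + 100))² = (-5 + 92)² = 87² = 7569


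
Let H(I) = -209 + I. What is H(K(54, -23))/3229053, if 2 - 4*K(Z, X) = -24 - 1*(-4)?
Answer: -407/6458106 ≈ -6.3022e-5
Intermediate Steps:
K(Z, X) = 11/2 (K(Z, X) = 1/2 - (-24 - 1*(-4))/4 = 1/2 - (-24 + 4)/4 = 1/2 - 1/4*(-20) = 1/2 + 5 = 11/2)
H(K(54, -23))/3229053 = (-209 + 11/2)/3229053 = -407/2*1/3229053 = -407/6458106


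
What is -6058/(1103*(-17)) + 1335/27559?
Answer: 191985007/516758809 ≈ 0.37152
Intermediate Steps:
-6058/(1103*(-17)) + 1335/27559 = -6058/(-18751) + 1335*(1/27559) = -6058*(-1/18751) + 1335/27559 = 6058/18751 + 1335/27559 = 191985007/516758809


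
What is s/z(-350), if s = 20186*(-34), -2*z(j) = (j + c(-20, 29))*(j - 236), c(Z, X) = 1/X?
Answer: 1170788/174921 ≈ 6.6932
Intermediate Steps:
z(j) = -(-236 + j)*(1/29 + j)/2 (z(j) = -(j + 1/29)*(j - 236)/2 = -(j + 1/29)*(-236 + j)/2 = -(1/29 + j)*(-236 + j)/2 = -(-236 + j)*(1/29 + j)/2)
s = -686324
s/z(-350) = -686324/(118/29 - 1/2*(-350)**2 + (6843/58)*(-350)) = -686324/(118/29 - 1/2*122500 - 1197525/29) = -686324/(118/29 - 61250 - 1197525/29) = -686324/(-2973657/29) = -686324*(-29/2973657) = 1170788/174921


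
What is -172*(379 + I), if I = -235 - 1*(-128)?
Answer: -46784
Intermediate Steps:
I = -107 (I = -235 + 128 = -107)
-172*(379 + I) = -172*(379 - 107) = -172*272 = -46784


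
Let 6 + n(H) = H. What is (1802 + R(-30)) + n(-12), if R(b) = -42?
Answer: 1742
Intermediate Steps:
n(H) = -6 + H
(1802 + R(-30)) + n(-12) = (1802 - 42) + (-6 - 12) = 1760 - 18 = 1742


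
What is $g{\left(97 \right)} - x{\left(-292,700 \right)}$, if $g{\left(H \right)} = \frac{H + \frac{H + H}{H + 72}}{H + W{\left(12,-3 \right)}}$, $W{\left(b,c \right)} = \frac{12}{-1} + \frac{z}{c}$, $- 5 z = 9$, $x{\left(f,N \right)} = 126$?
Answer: $- \frac{9030897}{72332} \approx -124.85$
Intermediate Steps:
$z = - \frac{9}{5}$ ($z = \left(- \frac{1}{5}\right) 9 = - \frac{9}{5} \approx -1.8$)
$W{\left(b,c \right)} = -12 - \frac{9}{5 c}$ ($W{\left(b,c \right)} = \frac{12}{-1} - \frac{9}{5 c} = 12 \left(-1\right) - \frac{9}{5 c} = -12 - \frac{9}{5 c}$)
$g{\left(H \right)} = \frac{H + \frac{2 H}{72 + H}}{- \frac{57}{5} + H}$ ($g{\left(H \right)} = \frac{H + \frac{H + H}{H + 72}}{H - \left(12 + \frac{9}{5 \left(-3\right)}\right)} = \frac{H + \frac{2 H}{72 + H}}{H - \frac{57}{5}} = \frac{H + \frac{2 H}{72 + H}}{- \frac{57}{5} + H}$)
$g{\left(97 \right)} - x{\left(-292,700 \right)} = 5 \cdot 97 \frac{1}{-4104 + 5 \cdot 97^{2} + 303 \cdot 97} \left(74 + 97\right) - 126 = 5 \cdot 97 \frac{1}{-4104 + 5 \cdot 9409 + 29391} \cdot 171 - 126 = 5 \cdot 97 \frac{1}{-4104 + 47045 + 29391} \cdot 171 - 126 = 5 \cdot 97 \cdot \frac{1}{72332} \cdot 171 - 126 = \frac{82935}{72332} - 126 = - \frac{9030897}{72332}$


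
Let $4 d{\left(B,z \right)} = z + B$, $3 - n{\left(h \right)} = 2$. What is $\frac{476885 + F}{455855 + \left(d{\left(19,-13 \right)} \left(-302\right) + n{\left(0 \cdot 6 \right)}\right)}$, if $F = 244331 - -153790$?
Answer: $\frac{875006}{455403} \approx 1.9214$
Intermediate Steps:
$n{\left(h \right)} = 1$ ($n{\left(h \right)} = 3 - 2 = 1$)
$d{\left(B,z \right)} = \frac{B}{4} + \frac{z}{4}$ ($d{\left(B,z \right)} = \frac{z + B}{4} = \frac{B + z}{4} = \frac{B}{4} + \frac{z}{4}$)
$F = 398121$ ($F = 244331 + 153790 = 398121$)
$\frac{476885 + F}{455855 + \left(d{\left(19,-13 \right)} \left(-302\right) + n{\left(0 \cdot 6 \right)}\right)} = \frac{476885 + 398121}{455855 + \left(\left(\frac{1}{4} \cdot 19 + \frac{1}{4} \left(-13\right)\right) \left(-302\right) + 1\right)} = \frac{875006}{455855 + \left(\left(\frac{19}{4} - \frac{13}{4}\right) \left(-302\right) + 1\right)} = \frac{875006}{455855 + \left(\frac{3}{2} \left(-302\right) + 1\right)} = \frac{875006}{455855 + \left(-453 + 1\right)} = \frac{875006}{455855 - 452} = \frac{875006}{455403}$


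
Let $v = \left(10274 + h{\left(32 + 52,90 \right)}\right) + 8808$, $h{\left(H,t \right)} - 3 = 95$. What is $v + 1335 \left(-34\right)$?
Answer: $-26210$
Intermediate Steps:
$h{\left(H,t \right)} = 98$ ($h{\left(H,t \right)} = 3 + 95 = 98$)
$v = 19180$ ($v = \left(10274 + 98\right) + 8808 = 10372 + 8808 = 19180$)
$v + 1335 \left(-34\right) = 19180 + 1335 \left(-34\right) = 19180 - 45390 = -26210$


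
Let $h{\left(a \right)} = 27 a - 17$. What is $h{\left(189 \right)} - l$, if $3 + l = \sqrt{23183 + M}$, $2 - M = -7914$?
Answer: $5089 - \sqrt{31099} \approx 4912.6$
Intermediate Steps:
$M = 7916$ ($M = 2 - -7914 = 2 + 7914 = 7916$)
$h{\left(a \right)} = -17 + 27 a$
$l = -3 + \sqrt{31099}$ ($l = -3 + \sqrt{23183 + 7916} = -3 + \sqrt{31099} \approx 173.35$)
$h{\left(189 \right)} - l = \left(-17 + 27 \cdot 189\right) - \left(-3 + \sqrt{31099}\right) = \left(-17 + 5103\right) + \left(3 - \sqrt{31099}\right) = 5086 + \left(3 - \sqrt{31099}\right) = 5089 - \sqrt{31099}$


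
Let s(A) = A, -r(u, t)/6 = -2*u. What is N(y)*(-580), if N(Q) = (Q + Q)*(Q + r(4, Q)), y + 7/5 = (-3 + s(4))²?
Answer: 110432/5 ≈ 22086.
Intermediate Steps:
r(u, t) = 12*u (r(u, t) = -(-12)*u = 12*u)
y = -⅖ (y = -7/5 + (-3 + 4)² = -7/5 + 1² = -7/5 + 1 = -⅖ ≈ -0.40000)
N(Q) = 2*Q*(48 + Q) (N(Q) = (Q + Q)*(Q + 12*4) = (2*Q)*(Q + 48) = (2*Q)*(48 + Q) = 2*Q*(48 + Q))
N(y)*(-580) = (2*(-⅖)*(48 - ⅖))*(-580) = (2*(-⅖)*(238/5))*(-580) = -952/25*(-580) = 110432/5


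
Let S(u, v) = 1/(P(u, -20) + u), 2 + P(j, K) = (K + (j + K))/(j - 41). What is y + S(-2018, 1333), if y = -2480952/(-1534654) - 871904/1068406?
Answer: 1363308350889128049/1704039166851833482 ≈ 0.80005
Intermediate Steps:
P(j, K) = -2 + (j + 2*K)/(-41 + j) (P(j, K) = -2 + (K + (j + K))/(j - 41) = -2 + (K + (K + j))/(-41 + j) = -2 + (j + 2*K)/(-41 + j))
y = 328148260324/409908385381 (y = -2480952*(-1/1534654) - 871904*1/1068406 = 1240476/767327 - 435952/534203 = 328148260324/409908385381 ≈ 0.80054)
S(u, v) = 1/(u + (42 - u)/(-41 + u)) (S(u, v) = 1/((82 - u + 2*(-20))/(-41 + u) + u) = 1/((82 - u - 40)/(-41 + u) + u) = 1/((42 - u)/(-41 + u) + u) = 1/(u + (42 - u)/(-41 + u)))
y + S(-2018, 1333) = 328148260324/409908385381 + (-41 - 2018)/(42 - 1*(-2018) - 2018*(-41 - 2018)) = 328148260324/409908385381 - 2059/(42 + 2018 - 2018*(-2059)) = 328148260324/409908385381 - 2059/(42 + 2018 + 4155062) = 328148260324/409908385381 - 2059/4157122 = 1363308350889128049/1704039166851833482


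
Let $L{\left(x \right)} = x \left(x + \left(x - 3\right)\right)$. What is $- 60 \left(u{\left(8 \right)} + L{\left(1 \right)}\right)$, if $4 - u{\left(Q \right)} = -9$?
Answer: $-720$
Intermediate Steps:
$u{\left(Q \right)} = 13$ ($u{\left(Q \right)} = 4 - -9 = 4 + 9 = 13$)
$L{\left(x \right)} = x \left(-3 + 2 x\right)$ ($L{\left(x \right)} = x \left(x + \left(-3 + x\right)\right) = x \left(-3 + 2 x\right)$)
$- 60 \left(u{\left(8 \right)} + L{\left(1 \right)}\right) = - 60 \left(13 + 1 \left(-3 + 2 \cdot 1\right)\right) = - 60 \left(13 + 1 \left(-3 + 2\right)\right) = - 60 \left(13 + 1 \left(-1\right)\right) = - 60 \left(13 - 1\right) = \left(-60\right) 12 = -720$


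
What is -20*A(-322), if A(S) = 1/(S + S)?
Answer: 5/161 ≈ 0.031056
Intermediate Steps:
A(S) = 1/(2*S)
-20*A(-322) = -10/(-322) = -10*(-1)/322 = -20*(-1/644) = 5/161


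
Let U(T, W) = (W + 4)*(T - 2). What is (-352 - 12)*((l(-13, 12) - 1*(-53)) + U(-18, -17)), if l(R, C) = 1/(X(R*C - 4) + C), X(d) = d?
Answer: -4215393/37 ≈ -1.1393e+5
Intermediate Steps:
U(T, W) = (-2 + T)*(4 + W) (U(T, W) = (4 + W)*(-2 + T) = (-2 + T)*(4 + W))
l(R, C) = 1/(-4 + C + C*R) (l(R, C) = 1/((R*C - 4) + C) = 1/((C*R - 4) + C) = 1/((-4 + C*R) + C) = 1/(-4 + C + C*R))
(-352 - 12)*((l(-13, 12) - 1*(-53)) + U(-18, -17)) = (-352 - 12)*((1/(-4 + 12 + 12*(-13)) - 1*(-53)) + (-8 - 2*(-17) + 4*(-18) - 18*(-17))) = -364*((1/(-4 + 12 - 156) + 53) + (-8 + 34 - 72 + 306)) = -364*((1/(-148) + 53) + 260) = -364*((-1/148 + 53) + 260) = -364*(7843/148 + 260) = -364*46323/148 = -4215393/37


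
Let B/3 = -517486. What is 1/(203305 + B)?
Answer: -1/1349153 ≈ -7.4121e-7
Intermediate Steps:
B = -1552458 (B = 3*(-517486) = -1552458)
1/(203305 + B) = 1/(203305 - 1552458) = 1/(-1349153) = -1/1349153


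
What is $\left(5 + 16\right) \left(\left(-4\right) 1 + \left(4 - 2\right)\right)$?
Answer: $-42$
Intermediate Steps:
$\left(5 + 16\right) \left(\left(-4\right) 1 + \left(4 - 2\right)\right) = 21 \left(-4 + \left(4 - 2\right)\right) = 21 \left(-4 + 2\right) = 21 \left(-2\right) = -42$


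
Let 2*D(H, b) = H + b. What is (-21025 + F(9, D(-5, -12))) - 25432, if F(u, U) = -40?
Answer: -46497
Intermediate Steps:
D(H, b) = H/2 + b/2 (D(H, b) = (H + b)/2 = H/2 + b/2)
(-21025 + F(9, D(-5, -12))) - 25432 = (-21025 - 40) - 25432 = -21065 - 25432 = -46497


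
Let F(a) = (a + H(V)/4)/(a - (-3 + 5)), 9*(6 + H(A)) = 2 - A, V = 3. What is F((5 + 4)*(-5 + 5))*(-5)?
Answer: -275/72 ≈ -3.8194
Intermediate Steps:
H(A) = -52/9 - A/9 (H(A) = -6 + (2 - A)/9 = -6 + (2/9 - A/9) = -52/9 - A/9)
F(a) = (-55/36 + a)/(-2 + a) (F(a) = (a + (-52/9 - ⅑*3)/4)/(a - (-3 + 5)) = (a + (-52/9 - ⅓)*(¼))/(a - 1*2) = (a - 55/9*¼)/(a - 2) = (a - 55/36)/(-2 + a) = (-55/36 + a)/(-2 + a))
F((5 + 4)*(-5 + 5))*(-5) = ((-55/36 + (5 + 4)*(-5 + 5))/(-2 + (5 + 4)*(-5 + 5)))*(-5) = ((-55/36 + 9*0)/(-2 + 9*0))*(-5) = ((-55/36 + 0)/(-2 + 0))*(-5) = (-55/36/(-2))*(-5) = -½*(-55/36)*(-5) = (55/72)*(-5) = -275/72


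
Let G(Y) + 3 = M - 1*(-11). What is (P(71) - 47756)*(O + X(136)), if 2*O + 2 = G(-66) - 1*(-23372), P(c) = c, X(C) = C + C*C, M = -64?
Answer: -1444330965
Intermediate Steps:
G(Y) = -56 (G(Y) = -3 + (-64 - 1*(-11)) = -3 + (-64 + 11) = -3 - 53 = -56)
X(C) = C + C²
O = 11657 (O = -1 + (-56 - 1*(-23372))/2 = -1 + (-56 + 23372)/2 = -1 + (½)*23316 = -1 + 11658 = 11657)
(P(71) - 47756)*(O + X(136)) = (71 - 47756)*(11657 + 136*(1 + 136)) = -47685*(11657 + 136*137) = -47685*(11657 + 18632) = -47685*30289 = -1444330965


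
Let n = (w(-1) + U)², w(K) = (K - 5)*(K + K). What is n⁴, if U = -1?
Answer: 214358881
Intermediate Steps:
w(K) = 2*K*(-5 + K) (w(K) = (-5 + K)*(2*K) = 2*K*(-5 + K))
n = 121 (n = (2*(-1)*(-5 - 1) - 1)² = (2*(-1)*(-6) - 1)² = (12 - 1)² = 11² = 121)
n⁴ = 121⁴ = 214358881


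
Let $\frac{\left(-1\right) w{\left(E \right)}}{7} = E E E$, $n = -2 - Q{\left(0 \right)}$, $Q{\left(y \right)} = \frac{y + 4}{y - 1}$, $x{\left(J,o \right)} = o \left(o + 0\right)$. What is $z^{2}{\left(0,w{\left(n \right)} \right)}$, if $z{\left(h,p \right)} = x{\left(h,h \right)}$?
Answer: $0$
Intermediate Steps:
$x{\left(J,o \right)} = o^{2}$ ($x{\left(J,o \right)} = o o = o^{2}$)
$Q{\left(y \right)} = \frac{4 + y}{-1 + y}$
$n = 2$ ($n = -2 - \frac{4 + 0}{-1 + 0} = -2 - \frac{1}{-1} \cdot 4 = -2 - \left(-1\right) 4 = -2 - -4 = -2 + 4 = 2$)
$w{\left(E \right)} = - 7 E^{3}$ ($w{\left(E \right)} = - 7 E E E = - 7 E^{2} E = - 7 E^{3}$)
$z{\left(h,p \right)} = h^{2}$
$z^{2}{\left(0,w{\left(n \right)} \right)} = \left(0^{2}\right)^{2} = 0^{2} = 0$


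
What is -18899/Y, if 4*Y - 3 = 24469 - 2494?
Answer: -37798/10989 ≈ -3.4396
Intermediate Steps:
Y = 10989/2 (Y = 3/4 + (24469 - 2494)/4 = 3/4 + (1/4)*21975 = 3/4 + 21975/4 = 10989/2 ≈ 5494.5)
-18899/Y = -18899/10989/2 = -18899*2/10989 = -37798/10989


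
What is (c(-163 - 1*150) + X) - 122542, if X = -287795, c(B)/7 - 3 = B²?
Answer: 275467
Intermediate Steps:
c(B) = 21 + 7*B²
(c(-163 - 1*150) + X) - 122542 = ((21 + 7*(-163 - 1*150)²) - 287795) - 122542 = ((21 + 7*(-163 - 150)²) - 287795) - 122542 = ((21 + 7*(-313)²) - 287795) - 122542 = ((21 + 7*97969) - 287795) - 122542 = ((21 + 685783) - 287795) - 122542 = (685804 - 287795) - 122542 = 398009 - 122542 = 275467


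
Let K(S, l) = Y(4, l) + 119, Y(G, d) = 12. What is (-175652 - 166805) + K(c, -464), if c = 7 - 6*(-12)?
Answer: -342326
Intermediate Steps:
c = 79 (c = 7 + 72 = 79)
K(S, l) = 131 (K(S, l) = 12 + 119 = 131)
(-175652 - 166805) + K(c, -464) = (-175652 - 166805) + 131 = -342457 + 131 = -342326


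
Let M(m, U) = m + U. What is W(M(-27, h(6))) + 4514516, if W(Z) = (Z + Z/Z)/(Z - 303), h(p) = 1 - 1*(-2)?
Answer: 1476246755/327 ≈ 4.5145e+6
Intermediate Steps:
h(p) = 3 (h(p) = 1 + 2 = 3)
M(m, U) = U + m
W(Z) = (1 + Z)/(-303 + Z) (W(Z) = (Z + 1)/(-303 + Z) = (1 + Z)/(-303 + Z))
W(M(-27, h(6))) + 4514516 = (1 + (3 - 27))/(-303 + (3 - 27)) + 4514516 = (1 - 24)/(-303 - 24) + 4514516 = -23/(-327) + 4514516 = -1/327*(-23) + 4514516 = 23/327 + 4514516 = 1476246755/327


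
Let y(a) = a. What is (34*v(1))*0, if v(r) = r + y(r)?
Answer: 0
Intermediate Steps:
v(r) = 2*r (v(r) = r + r = 2*r)
(34*v(1))*0 = (34*(2*1))*0 = (34*2)*0 = 68*0 = 0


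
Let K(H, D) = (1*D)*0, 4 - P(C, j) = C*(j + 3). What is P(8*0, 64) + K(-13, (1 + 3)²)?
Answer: 4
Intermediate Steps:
P(C, j) = 4 - C*(3 + j) (P(C, j) = 4 - C*(j + 3) = 4 - C*(3 + j))
K(H, D) = 0 (K(H, D) = D*0 = 0)
P(8*0, 64) + K(-13, (1 + 3)²) = (4 - 24*0 - 1*8*0*64) + 0 = (4 - 3*0 - 1*0*64) + 0 = (4 + 0 + 0) + 0 = 4 + 0 = 4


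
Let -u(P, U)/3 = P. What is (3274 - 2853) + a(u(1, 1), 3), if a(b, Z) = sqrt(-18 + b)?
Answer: 421 + I*sqrt(21) ≈ 421.0 + 4.5826*I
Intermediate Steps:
u(P, U) = -3*P
(3274 - 2853) + a(u(1, 1), 3) = (3274 - 2853) + sqrt(-18 - 3*1) = 421 + sqrt(-18 - 3) = 421 + sqrt(-21) = 421 + I*sqrt(21)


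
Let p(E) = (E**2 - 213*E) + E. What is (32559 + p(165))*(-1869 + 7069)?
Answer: 128980800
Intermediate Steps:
p(E) = E**2 - 212*E
(32559 + p(165))*(-1869 + 7069) = (32559 + 165*(-212 + 165))*(-1869 + 7069) = (32559 + 165*(-47))*5200 = (32559 - 7755)*5200 = 24804*5200 = 128980800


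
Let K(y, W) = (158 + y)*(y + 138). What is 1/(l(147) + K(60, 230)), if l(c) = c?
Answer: 1/43311 ≈ 2.3089e-5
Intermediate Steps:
K(y, W) = (138 + y)*(158 + y) (K(y, W) = (158 + y)*(138 + y) = (138 + y)*(158 + y))
1/(l(147) + K(60, 230)) = 1/(147 + (21804 + 60² + 296*60)) = 1/(147 + (21804 + 3600 + 17760)) = 1/(147 + 43164) = 1/43311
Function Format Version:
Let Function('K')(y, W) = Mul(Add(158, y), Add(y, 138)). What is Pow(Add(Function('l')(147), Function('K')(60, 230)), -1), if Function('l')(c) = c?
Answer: Rational(1, 43311) ≈ 2.3089e-5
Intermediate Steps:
Function('K')(y, W) = Mul(Add(138, y), Add(158, y)) (Function('K')(y, W) = Mul(Add(158, y), Add(138, y)) = Mul(Add(138, y), Add(158, y)))
Pow(Add(Function('l')(147), Function('K')(60, 230)), -1) = Pow(Add(147, Add(21804, Pow(60, 2), Mul(296, 60))), -1) = Pow(Add(147, Add(21804, 3600, 17760)), -1) = Pow(Add(147, 43164), -1) = Pow(43311, -1) = Rational(1, 43311)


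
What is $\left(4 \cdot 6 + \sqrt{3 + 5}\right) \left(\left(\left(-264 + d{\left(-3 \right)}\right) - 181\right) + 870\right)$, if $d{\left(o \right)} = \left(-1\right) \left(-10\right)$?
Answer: $10440 + 870 \sqrt{2} \approx 11670.0$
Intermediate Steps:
$d{\left(o \right)} = 10$
$\left(4 \cdot 6 + \sqrt{3 + 5}\right) \left(\left(\left(-264 + d{\left(-3 \right)}\right) - 181\right) + 870\right) = \left(4 \cdot 6 + \sqrt{3 + 5}\right) \left(\left(\left(-264 + 10\right) - 181\right) + 870\right) = \left(24 + \sqrt{8}\right) \left(\left(-254 - 181\right) + 870\right) = \left(24 + 2 \sqrt{2}\right) \left(-435 + 870\right) = \left(24 + 2 \sqrt{2}\right) 435 = 10440 + 870 \sqrt{2}$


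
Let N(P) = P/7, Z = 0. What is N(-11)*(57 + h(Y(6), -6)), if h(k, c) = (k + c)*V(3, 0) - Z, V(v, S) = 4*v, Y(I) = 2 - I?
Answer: 99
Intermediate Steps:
N(P) = P/7 (N(P) = P*(⅐) = P/7)
h(k, c) = 12*c + 12*k (h(k, c) = (k + c)*(4*3) - 1*0 = (c + k)*12 + 0 = (12*c + 12*k) + 0 = 12*c + 12*k)
N(-11)*(57 + h(Y(6), -6)) = ((⅐)*(-11))*(57 + (12*(-6) + 12*(2 - 1*6))) = -11*(57 + (-72 + 12*(2 - 6)))/7 = -11*(57 + (-72 + 12*(-4)))/7 = -11*(57 + (-72 - 48))/7 = -11*(57 - 120)/7 = -11/7*(-63) = 99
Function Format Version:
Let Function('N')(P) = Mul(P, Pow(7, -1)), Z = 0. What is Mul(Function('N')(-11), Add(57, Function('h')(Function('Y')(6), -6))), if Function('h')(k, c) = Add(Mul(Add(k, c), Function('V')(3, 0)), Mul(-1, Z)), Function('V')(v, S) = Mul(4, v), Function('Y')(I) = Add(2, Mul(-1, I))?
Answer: 99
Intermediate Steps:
Function('N')(P) = Mul(Rational(1, 7), P) (Function('N')(P) = Mul(P, Rational(1, 7)) = Mul(Rational(1, 7), P))
Function('h')(k, c) = Add(Mul(12, c), Mul(12, k)) (Function('h')(k, c) = Add(Mul(Add(k, c), Mul(4, 3)), Mul(-1, 0)) = Add(Mul(Add(c, k), 12), 0) = Add(Add(Mul(12, c), Mul(12, k)), 0) = Add(Mul(12, c), Mul(12, k)))
Mul(Function('N')(-11), Add(57, Function('h')(Function('Y')(6), -6))) = Mul(Mul(Rational(1, 7), -11), Add(57, Add(Mul(12, -6), Mul(12, Add(2, Mul(-1, 6)))))) = Mul(Rational(-11, 7), Add(57, Add(-72, Mul(12, Add(2, -6))))) = Mul(Rational(-11, 7), Add(57, Add(-72, Mul(12, -4)))) = Mul(Rational(-11, 7), Add(57, Add(-72, -48))) = Mul(Rational(-11, 7), Add(57, -120)) = Mul(Rational(-11, 7), -63) = 99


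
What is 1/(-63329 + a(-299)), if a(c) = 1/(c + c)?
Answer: -598/37870743 ≈ -1.5791e-5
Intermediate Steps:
a(c) = 1/(2*c)
1/(-63329 + a(-299)) = 1/(-63329 + (½)/(-299)) = 1/(-63329 + (½)*(-1/299)) = 1/(-63329 - 1/598) = 1/(-37870743/598) = -598/37870743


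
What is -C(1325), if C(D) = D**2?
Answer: -1755625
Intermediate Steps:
-C(1325) = -1*1325**2 = -1*1755625 = -1755625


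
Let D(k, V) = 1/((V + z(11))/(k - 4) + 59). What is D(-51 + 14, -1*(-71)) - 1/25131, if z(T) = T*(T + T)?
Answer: 342755/17641962 ≈ 0.019428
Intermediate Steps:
z(T) = 2*T**2 (z(T) = T*(2*T) = 2*T**2)
D(k, V) = 1/(59 + (242 + V)/(-4 + k)) (D(k, V) = 1/((V + 2*11**2)/(k - 4) + 59) = 1/((V + 2*121)/(-4 + k) + 59) = 1/((V + 242)/(-4 + k) + 59) = 1/((242 + V)/(-4 + k) + 59) = 1/(59 + (242 + V)/(-4 + k)))
D(-51 + 14, -1*(-71)) - 1/25131 = (-4 + (-51 + 14))/(6 - 1*(-71) + 59*(-51 + 14)) - 1/25131 = (-4 - 37)/(6 + 71 + 59*(-37)) - 1*1/25131 = -41/(6 + 71 - 2183) - 1/25131 = -41/(-2106) - 1/25131 = -1/2106*(-41) - 1/25131 = 41/2106 - 1/25131 = 342755/17641962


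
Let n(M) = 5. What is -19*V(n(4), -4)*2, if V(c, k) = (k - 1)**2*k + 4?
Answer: 3648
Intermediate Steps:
V(c, k) = 4 + k*(-1 + k)**2 (V(c, k) = (-1 + k)**2*k + 4 = k*(-1 + k)**2 + 4 = 4 + k*(-1 + k)**2)
-19*V(n(4), -4)*2 = -19*(4 - 4*(-1 - 4)**2)*2 = -19*(4 - 4*(-5)**2)*2 = -19*(4 - 4*25)*2 = -19*(4 - 100)*2 = -19*(-96)*2 = 1824*2 = 3648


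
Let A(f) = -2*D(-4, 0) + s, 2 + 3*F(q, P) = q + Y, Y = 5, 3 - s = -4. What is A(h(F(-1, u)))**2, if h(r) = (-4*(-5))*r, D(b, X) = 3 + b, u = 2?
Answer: 81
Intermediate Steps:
s = 7 (s = 3 - 1*(-4) = 3 + 4 = 7)
F(q, P) = 1 + q/3 (F(q, P) = -2/3 + (q + 5)/3 = -2/3 + (5 + q)/3 = -2/3 + (5/3 + q/3) = 1 + q/3)
h(r) = 20*r
A(f) = 9 (A(f) = -2*(3 - 4) + 7 = -2*(-1) + 7 = 2 + 7 = 9)
A(h(F(-1, u)))**2 = 9**2 = 81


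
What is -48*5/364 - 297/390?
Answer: -1293/910 ≈ -1.4209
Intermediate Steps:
-48*5/364 - 297/390 = -240*1/364 - 297*1/390 = -60/91 - 99/130 = -1293/910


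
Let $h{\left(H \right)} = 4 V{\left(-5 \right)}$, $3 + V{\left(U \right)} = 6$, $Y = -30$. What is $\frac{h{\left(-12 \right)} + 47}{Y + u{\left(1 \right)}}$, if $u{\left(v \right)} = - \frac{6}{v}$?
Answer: $- \frac{59}{36} \approx -1.6389$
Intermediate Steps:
$V{\left(U \right)} = 3$ ($V{\left(U \right)} = -3 + 6 = 3$)
$h{\left(H \right)} = 12$ ($h{\left(H \right)} = 4 \cdot 3 = 12$)
$\frac{h{\left(-12 \right)} + 47}{Y + u{\left(1 \right)}} = \frac{12 + 47}{-30 - \frac{6}{1}} = \frac{1}{-30 - 6} \cdot 59 = \frac{1}{-36} \cdot 59 = \left(- \frac{1}{36}\right) 59 = - \frac{59}{36}$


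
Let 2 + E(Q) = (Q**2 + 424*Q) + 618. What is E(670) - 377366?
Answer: 356230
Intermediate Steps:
E(Q) = 616 + Q**2 + 424*Q (E(Q) = -2 + ((Q**2 + 424*Q) + 618) = -2 + (618 + Q**2 + 424*Q) = 616 + Q**2 + 424*Q)
E(670) - 377366 = (616 + 670**2 + 424*670) - 377366 = (616 + 448900 + 284080) - 377366 = 733596 - 377366 = 356230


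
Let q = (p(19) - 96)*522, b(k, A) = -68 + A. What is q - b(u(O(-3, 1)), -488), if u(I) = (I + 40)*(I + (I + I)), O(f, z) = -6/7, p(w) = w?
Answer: -39638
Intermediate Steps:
O(f, z) = -6/7 (O(f, z) = -6*1/7 = -6/7)
u(I) = 3*I*(40 + I) (u(I) = (40 + I)*(I + 2*I) = (40 + I)*(3*I) = 3*I*(40 + I))
q = -40194 (q = (19 - 96)*522 = -77*522 = -40194)
q - b(u(O(-3, 1)), -488) = -40194 - (-68 - 488) = -40194 - 1*(-556) = -40194 + 556 = -39638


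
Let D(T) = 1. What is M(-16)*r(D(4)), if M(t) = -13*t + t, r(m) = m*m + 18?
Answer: 3648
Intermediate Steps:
r(m) = 18 + m² (r(m) = m² + 18 = 18 + m²)
M(t) = -12*t
M(-16)*r(D(4)) = (-12*(-16))*(18 + 1²) = 192*(18 + 1) = 192*19 = 3648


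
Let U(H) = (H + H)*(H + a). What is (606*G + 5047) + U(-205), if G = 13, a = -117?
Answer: 144945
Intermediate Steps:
U(H) = 2*H*(-117 + H) (U(H) = (H + H)*(H - 117) = (2*H)*(-117 + H) = 2*H*(-117 + H))
(606*G + 5047) + U(-205) = (606*13 + 5047) + 2*(-205)*(-117 - 205) = (7878 + 5047) + 2*(-205)*(-322) = 12925 + 132020 = 144945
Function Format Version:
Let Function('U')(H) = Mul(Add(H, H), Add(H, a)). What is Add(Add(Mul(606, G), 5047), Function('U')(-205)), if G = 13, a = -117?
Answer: 144945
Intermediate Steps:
Function('U')(H) = Mul(2, H, Add(-117, H)) (Function('U')(H) = Mul(Add(H, H), Add(H, -117)) = Mul(Mul(2, H), Add(-117, H)) = Mul(2, H, Add(-117, H)))
Add(Add(Mul(606, G), 5047), Function('U')(-205)) = Add(Add(Mul(606, 13), 5047), Mul(2, -205, Add(-117, -205))) = Add(Add(7878, 5047), Mul(2, -205, -322)) = Add(12925, 132020) = 144945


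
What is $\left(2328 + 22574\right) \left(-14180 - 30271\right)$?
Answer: $-1106918802$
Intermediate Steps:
$\left(2328 + 22574\right) \left(-14180 - 30271\right) = 24902 \left(-44451\right) = -1106918802$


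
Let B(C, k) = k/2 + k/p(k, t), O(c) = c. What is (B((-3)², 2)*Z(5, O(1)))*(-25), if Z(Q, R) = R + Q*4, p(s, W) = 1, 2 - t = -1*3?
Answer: -1575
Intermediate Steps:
t = 5 (t = 2 - (-1)*3 = 2 - 1*(-3) = 2 + 3 = 5)
Z(Q, R) = R + 4*Q
B(C, k) = 3*k/2 (B(C, k) = k/2 + k/1 = k*(½) + k*1 = k/2 + k = 3*k/2)
(B((-3)², 2)*Z(5, O(1)))*(-25) = (((3/2)*2)*(1 + 4*5))*(-25) = (3*(1 + 20))*(-25) = (3*21)*(-25) = 63*(-25) = -1575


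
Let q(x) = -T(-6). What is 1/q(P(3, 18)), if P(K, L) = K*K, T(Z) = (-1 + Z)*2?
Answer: 1/14 ≈ 0.071429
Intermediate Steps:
T(Z) = -2 + 2*Z
P(K, L) = K²
q(x) = 14 (q(x) = -(-2 + 2*(-6)) = -(-2 - 12) = -1*(-14) = 14)
1/q(P(3, 18)) = 1/14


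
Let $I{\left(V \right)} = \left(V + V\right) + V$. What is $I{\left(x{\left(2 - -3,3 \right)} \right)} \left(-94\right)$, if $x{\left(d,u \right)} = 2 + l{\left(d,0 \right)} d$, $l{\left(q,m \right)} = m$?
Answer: $-564$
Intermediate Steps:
$x{\left(d,u \right)} = 2$ ($x{\left(d,u \right)} = 2 + 0 d = 2 + 0 = 2$)
$I{\left(V \right)} = 3 V$ ($I{\left(V \right)} = 2 V + V = 3 V$)
$I{\left(x{\left(2 - -3,3 \right)} \right)} \left(-94\right) = 3 \cdot 2 \left(-94\right) = 6 \left(-94\right) = -564$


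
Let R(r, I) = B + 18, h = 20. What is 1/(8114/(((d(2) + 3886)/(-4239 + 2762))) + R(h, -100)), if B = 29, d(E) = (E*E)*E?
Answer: -1947/5900680 ≈ -0.00032996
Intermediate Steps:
d(E) = E³ (d(E) = E²*E = E³)
R(r, I) = 47 (R(r, I) = 29 + 18 = 47)
1/(8114/(((d(2) + 3886)/(-4239 + 2762))) + R(h, -100)) = 1/(8114/(((2³ + 3886)/(-4239 + 2762))) + 47) = 1/(8114/(((8 + 3886)/(-1477))) + 47) = 1/(8114/((3894*(-1/1477))) + 47) = 1/(8114/(-3894/1477) + 47) = 1/(8114*(-1477/3894) + 47) = 1/(-5992189/1947 + 47) = 1/(-5900680/1947) = -1947/5900680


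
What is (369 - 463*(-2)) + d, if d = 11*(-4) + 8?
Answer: 1259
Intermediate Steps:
d = -36 (d = -44 + 8 = -36)
(369 - 463*(-2)) + d = (369 - 463*(-2)) - 36 = (369 + 926) - 36 = 1295 - 36 = 1259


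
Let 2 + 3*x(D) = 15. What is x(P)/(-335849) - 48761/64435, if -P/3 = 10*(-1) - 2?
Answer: -49129836922/64921290945 ≈ -0.75676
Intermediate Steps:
P = 36 (P = -3*(10*(-1) - 2) = -3*(-10 - 2) = -3*(-12) = 36)
x(D) = 13/3 (x(D) = -⅔ + (⅓)*15 = -⅔ + 5 = 13/3)
x(P)/(-335849) - 48761/64435 = (13/3)/(-335849) - 48761/64435 = (13/3)*(-1/335849) - 48761*1/64435 = -13/1007547 - 48761/64435 = -49129836922/64921290945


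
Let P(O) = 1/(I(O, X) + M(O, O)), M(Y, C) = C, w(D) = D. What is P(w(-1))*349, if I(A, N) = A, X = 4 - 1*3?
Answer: -349/2 ≈ -174.50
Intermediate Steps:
X = 1 (X = 4 - 3 = 1)
P(O) = 1/(2*O) (P(O) = 1/(O + O) = 1/(2*O))
P(w(-1))*349 = ((1/2)/(-1))*349 = ((1/2)*(-1))*349 = -1/2*349 = -349/2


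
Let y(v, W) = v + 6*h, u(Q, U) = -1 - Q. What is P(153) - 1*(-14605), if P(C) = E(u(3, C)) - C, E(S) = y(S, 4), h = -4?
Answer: 14424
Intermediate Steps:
y(v, W) = -24 + v (y(v, W) = v + 6*(-4) = v - 24 = -24 + v)
E(S) = -24 + S
P(C) = -28 - C (P(C) = (-24 + (-1 - 1*3)) - C = (-24 + (-1 - 3)) - C = (-24 - 4) - C = -28 - C)
P(153) - 1*(-14605) = (-28 - 1*153) - 1*(-14605) = (-28 - 153) + 14605 = -181 + 14605 = 14424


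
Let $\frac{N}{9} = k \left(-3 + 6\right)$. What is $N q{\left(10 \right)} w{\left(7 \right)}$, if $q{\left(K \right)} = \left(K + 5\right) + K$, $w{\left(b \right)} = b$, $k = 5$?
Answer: $23625$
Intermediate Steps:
$q{\left(K \right)} = 5 + 2 K$ ($q{\left(K \right)} = \left(5 + K\right) + K = 5 + 2 K$)
$N = 135$ ($N = 9 \cdot 5 \left(-3 + 6\right) = 9 \cdot 5 \cdot 3 = 9 \cdot 15 = 135$)
$N q{\left(10 \right)} w{\left(7 \right)} = 135 \left(5 + 2 \cdot 10\right) 7 = 135 \left(5 + 20\right) 7 = 135 \cdot 25 \cdot 7 = 3375 \cdot 7 = 23625$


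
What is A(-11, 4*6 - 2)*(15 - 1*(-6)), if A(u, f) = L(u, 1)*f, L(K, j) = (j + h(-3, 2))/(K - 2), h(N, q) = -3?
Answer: 924/13 ≈ 71.077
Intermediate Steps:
L(K, j) = (-3 + j)/(-2 + K) (L(K, j) = (j - 3)/(K - 2) = (-3 + j)/(-2 + K))
A(u, f) = -2*f/(-2 + u) (A(u, f) = ((-3 + 1)/(-2 + u))*f = (-2/(-2 + u))*f = -2*f/(-2 + u))
A(-11, 4*6 - 2)*(15 - 1*(-6)) = (-2*(4*6 - 2)/(-2 - 11))*(15 - 1*(-6)) = (-2*(24 - 2)/(-13))*(15 + 6) = -2*22*(-1/13)*21 = (44/13)*21 = 924/13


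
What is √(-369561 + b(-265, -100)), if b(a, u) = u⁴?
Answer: √99630439 ≈ 9981.5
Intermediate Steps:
√(-369561 + b(-265, -100)) = √(-369561 + (-100)⁴) = √(-369561 + 100000000) = √99630439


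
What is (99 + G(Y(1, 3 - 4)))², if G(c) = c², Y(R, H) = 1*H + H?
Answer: 10609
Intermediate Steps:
Y(R, H) = 2*H (Y(R, H) = H + H = 2*H)
(99 + G(Y(1, 3 - 4)))² = (99 + (2*(3 - 4))²)² = (99 + (2*(-1))²)² = (99 + (-2)²)² = (99 + 4)² = 103² = 10609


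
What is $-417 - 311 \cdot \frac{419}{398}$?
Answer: $- \frac{296275}{398} \approx -744.41$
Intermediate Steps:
$-417 - 311 \cdot \frac{419}{398} = -417 - 311 \cdot 419 \cdot \frac{1}{398} = -417 - \frac{130309}{398} = - \frac{296275}{398}$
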